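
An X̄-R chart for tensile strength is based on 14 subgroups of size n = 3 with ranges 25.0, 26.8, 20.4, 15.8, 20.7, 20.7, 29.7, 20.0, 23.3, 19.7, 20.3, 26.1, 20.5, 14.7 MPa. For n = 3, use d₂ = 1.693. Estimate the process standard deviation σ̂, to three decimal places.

R̄ = (25.0 + 26.8 + 20.4 + 15.8 + 20.7 + 20.7 + 29.7 + 20.0 + 23.3 + 19.7 + 20.3 + 26.1 + 20.5 + 14.7) / 14 = 21.6929
σ̂ = R̄ / d₂ = 21.6929 / 1.693 = 12.8133

12.813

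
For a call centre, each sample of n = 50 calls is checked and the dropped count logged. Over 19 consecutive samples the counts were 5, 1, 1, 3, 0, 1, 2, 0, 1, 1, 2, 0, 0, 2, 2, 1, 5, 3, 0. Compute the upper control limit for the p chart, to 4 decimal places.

p̄ = Σdᵢ / (k·n) = 30 / (19 × 50) = 0.03158
UCL = p̄ + 3·√(p̄(1−p̄)/n) = 0.03158 + 3 × √(0.03158×0.96842/50) = 0.03158 + 3 × 0.02473 = 0.10577

0.1058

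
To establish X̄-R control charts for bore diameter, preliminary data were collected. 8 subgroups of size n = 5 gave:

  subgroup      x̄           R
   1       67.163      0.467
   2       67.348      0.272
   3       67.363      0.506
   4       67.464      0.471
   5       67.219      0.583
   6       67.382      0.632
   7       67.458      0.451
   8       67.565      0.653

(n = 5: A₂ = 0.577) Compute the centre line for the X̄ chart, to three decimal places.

67.370

X̄̄ = (67.163 + 67.348 + 67.363 + 67.464 + 67.219 + 67.382 + 67.458 + 67.565) / 8 = 538.9620 / 8 = 67.3702
CL = X̄̄ = 67.3702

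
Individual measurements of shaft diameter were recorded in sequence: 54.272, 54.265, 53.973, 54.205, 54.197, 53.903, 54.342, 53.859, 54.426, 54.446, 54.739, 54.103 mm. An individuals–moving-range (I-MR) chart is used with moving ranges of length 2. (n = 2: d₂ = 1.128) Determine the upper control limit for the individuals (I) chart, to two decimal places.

X̄ = (54.272 + 54.265 + 53.973 + 54.205 + 54.197 + 53.903 + 54.342 + 53.859 + 54.426 + 54.446 + 54.739 + 54.103) / 12 = 54.2275
Moving ranges: 0.007, 0.292, 0.232, 0.008, 0.294, 0.439, 0.483, 0.567, 0.020, 0.293, 0.636; M̄R̄ = 3.2710 / 11 = 0.2974
UCL = X̄ + 3·M̄R̄/d₂ = 54.2275 + 3 × 0.2974 / 1.128 = 55.0184

55.02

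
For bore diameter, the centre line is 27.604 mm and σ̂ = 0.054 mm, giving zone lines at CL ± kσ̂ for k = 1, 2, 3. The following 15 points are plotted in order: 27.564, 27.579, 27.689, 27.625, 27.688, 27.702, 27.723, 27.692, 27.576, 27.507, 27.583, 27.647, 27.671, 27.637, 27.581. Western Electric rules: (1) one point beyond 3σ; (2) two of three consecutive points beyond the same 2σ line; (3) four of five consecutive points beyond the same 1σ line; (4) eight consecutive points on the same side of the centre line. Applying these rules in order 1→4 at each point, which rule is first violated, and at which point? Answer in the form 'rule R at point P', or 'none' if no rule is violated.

Zone of each point (C = within 1σ̂, B = 1σ̂–2σ̂, A = 2σ̂–3σ̂, * = beyond 3σ̂; sign = side of CL): 1:-C, 2:-C, 3:+B, 4:+C, 5:+B, 6:+B, 7:+A, 8:+B, 9:-C, 10:-B, 11:-C, 12:+C, 13:+B, 14:+C, 15:-C
Rule 3 (four of five consecutive points beyond the same 1σ limit) is satisfied at point 7.

rule 3 at point 7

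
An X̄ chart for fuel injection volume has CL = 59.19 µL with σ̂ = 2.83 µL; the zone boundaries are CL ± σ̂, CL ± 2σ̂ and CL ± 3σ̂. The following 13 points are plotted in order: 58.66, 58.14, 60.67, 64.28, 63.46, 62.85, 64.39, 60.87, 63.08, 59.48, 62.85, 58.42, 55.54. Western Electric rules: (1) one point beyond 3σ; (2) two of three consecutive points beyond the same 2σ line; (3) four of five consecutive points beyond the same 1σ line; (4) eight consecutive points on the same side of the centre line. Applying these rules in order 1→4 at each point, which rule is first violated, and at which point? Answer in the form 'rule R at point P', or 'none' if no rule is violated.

Zone of each point (C = within 1σ̂, B = 1σ̂–2σ̂, A = 2σ̂–3σ̂, * = beyond 3σ̂; sign = side of CL): 1:-C, 2:-C, 3:+C, 4:+B, 5:+B, 6:+B, 7:+B, 8:+C, 9:+B, 10:+C, 11:+B, 12:-C, 13:-B
Rule 3 (four of five consecutive points beyond the same 1σ limit) is satisfied at point 7.

rule 3 at point 7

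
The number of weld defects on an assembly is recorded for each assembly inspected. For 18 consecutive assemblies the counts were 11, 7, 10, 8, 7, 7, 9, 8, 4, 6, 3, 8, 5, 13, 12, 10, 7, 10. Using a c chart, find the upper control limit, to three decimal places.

16.570

c̄ = (11 + 7 + 10 + 8 + 7 + 7 + 9 + 8 + 4 + 6 + 3 + 8 + 5 + 13 + 12 + 10 + 7 + 10) / 18 = 145 / 18 = 8.0556
UCL = c̄ + 3√c̄ = 8.0556 + 3 × √8.0556 = 8.0556 + 3 × 2.8382 = 16.5702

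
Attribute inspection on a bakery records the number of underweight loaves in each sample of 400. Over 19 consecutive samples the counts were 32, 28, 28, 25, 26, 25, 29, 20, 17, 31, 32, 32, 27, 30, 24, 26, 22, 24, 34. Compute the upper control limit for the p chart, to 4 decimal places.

0.1050

p̄ = Σdᵢ / (k·n) = 512 / (19 × 400) = 0.06737
UCL = p̄ + 3·√(p̄(1−p̄)/n) = 0.06737 + 3 × √(0.06737×0.93263/400) = 0.06737 + 3 × 0.01253 = 0.10497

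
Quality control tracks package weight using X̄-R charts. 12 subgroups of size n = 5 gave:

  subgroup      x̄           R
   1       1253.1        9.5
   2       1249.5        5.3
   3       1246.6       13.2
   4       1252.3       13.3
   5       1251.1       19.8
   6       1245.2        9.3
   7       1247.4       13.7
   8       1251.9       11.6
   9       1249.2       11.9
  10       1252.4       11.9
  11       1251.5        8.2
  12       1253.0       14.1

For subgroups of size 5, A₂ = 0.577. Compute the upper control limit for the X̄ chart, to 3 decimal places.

1257.085

X̄̄ = (1253.1 + 1249.5 + 1246.6 + 1252.3 + 1251.1 + 1245.2 + 1247.4 + 1251.9 + 1249.2 + 1252.4 + 1251.5 + 1253.0) / 12 = 15003.2000 / 12 = 1250.2667
R̄ = (9.5 + 5.3 + 13.2 + 13.3 + 19.8 + 9.3 + 13.7 + 11.6 + 11.9 + 11.9 + 8.2 + 14.1) / 12 = 141.8000 / 12 = 11.8167
UCL = X̄̄ + A₂·R̄ = 1250.2667 + 0.577 × 11.8167 = 1257.0849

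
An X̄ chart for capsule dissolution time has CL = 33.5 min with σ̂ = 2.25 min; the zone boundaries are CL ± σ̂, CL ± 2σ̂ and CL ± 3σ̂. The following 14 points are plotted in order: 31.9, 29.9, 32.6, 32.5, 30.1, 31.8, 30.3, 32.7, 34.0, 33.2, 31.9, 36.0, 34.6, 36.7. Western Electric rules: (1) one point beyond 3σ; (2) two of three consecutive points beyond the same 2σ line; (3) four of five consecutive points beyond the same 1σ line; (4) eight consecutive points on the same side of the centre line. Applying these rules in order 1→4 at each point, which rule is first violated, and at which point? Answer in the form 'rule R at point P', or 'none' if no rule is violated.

Zone of each point (C = within 1σ̂, B = 1σ̂–2σ̂, A = 2σ̂–3σ̂, * = beyond 3σ̂; sign = side of CL): 1:-C, 2:-B, 3:-C, 4:-C, 5:-B, 6:-C, 7:-B, 8:-C, 9:+C, 10:-C, 11:-C, 12:+B, 13:+C, 14:+B
Rule 4 (eight consecutive points on the same side of the centre line) is satisfied at point 8.

rule 4 at point 8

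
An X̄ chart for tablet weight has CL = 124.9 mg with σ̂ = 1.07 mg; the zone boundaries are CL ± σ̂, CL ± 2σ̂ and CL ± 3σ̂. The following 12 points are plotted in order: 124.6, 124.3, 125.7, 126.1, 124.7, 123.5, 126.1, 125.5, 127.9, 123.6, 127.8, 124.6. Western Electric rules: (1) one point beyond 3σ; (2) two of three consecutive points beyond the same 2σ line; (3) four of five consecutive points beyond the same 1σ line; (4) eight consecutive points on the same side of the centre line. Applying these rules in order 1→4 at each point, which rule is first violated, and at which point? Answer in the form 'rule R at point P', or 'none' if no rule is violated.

rule 2 at point 11

Zone of each point (C = within 1σ̂, B = 1σ̂–2σ̂, A = 2σ̂–3σ̂, * = beyond 3σ̂; sign = side of CL): 1:-C, 2:-C, 3:+C, 4:+B, 5:-C, 6:-B, 7:+B, 8:+C, 9:+A, 10:-B, 11:+A, 12:-C
Rule 2 (two of three consecutive points beyond the same 2σ limit) is satisfied at point 11.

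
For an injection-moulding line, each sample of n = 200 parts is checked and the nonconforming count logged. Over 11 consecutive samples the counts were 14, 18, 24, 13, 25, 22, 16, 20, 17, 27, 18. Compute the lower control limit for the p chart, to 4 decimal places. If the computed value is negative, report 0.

0.0344

p̄ = Σdᵢ / (k·n) = 214 / (11 × 200) = 0.09727
LCL = p̄ − 3·√(p̄(1−p̄)/n) = 0.09727 − 3 × 0.02095 = 0.03441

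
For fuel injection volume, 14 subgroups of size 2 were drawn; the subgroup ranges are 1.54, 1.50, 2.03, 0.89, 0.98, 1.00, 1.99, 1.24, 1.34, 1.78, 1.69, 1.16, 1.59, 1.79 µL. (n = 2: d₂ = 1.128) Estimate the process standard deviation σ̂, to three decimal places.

R̄ = (1.54 + 1.50 + 2.03 + 0.89 + 0.98 + 1.00 + 1.99 + 1.24 + 1.34 + 1.78 + 1.69 + 1.16 + 1.59 + 1.79) / 14 = 1.4657
σ̂ = R̄ / d₂ = 1.4657 / 1.128 = 1.2994

1.299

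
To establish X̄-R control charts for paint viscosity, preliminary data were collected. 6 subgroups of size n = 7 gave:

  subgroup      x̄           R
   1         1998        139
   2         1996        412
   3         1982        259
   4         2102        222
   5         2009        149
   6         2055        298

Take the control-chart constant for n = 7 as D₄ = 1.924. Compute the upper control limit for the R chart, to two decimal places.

474.27

R̄ = (139 + 412 + 259 + 222 + 149 + 298) / 6 = 1479.0000 / 6 = 246.5000
UCL_R = D₄·R̄ = 1.924 × 246.5000 = 474.2660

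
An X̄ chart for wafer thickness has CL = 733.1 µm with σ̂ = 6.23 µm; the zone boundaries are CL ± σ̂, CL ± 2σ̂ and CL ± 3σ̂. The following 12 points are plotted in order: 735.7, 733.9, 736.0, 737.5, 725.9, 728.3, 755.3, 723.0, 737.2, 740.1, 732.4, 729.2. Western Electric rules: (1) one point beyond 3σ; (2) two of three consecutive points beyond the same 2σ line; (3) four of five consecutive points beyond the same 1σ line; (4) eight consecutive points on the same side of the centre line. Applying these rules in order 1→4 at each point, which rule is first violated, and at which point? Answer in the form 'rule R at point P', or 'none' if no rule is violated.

Zone of each point (C = within 1σ̂, B = 1σ̂–2σ̂, A = 2σ̂–3σ̂, * = beyond 3σ̂; sign = side of CL): 1:+C, 2:+C, 3:+C, 4:+C, 5:-B, 6:-C, 7:+*, 8:-B, 9:+C, 10:+B, 11:-C, 12:-C
Rule 1 (one point beyond the 3σ limits) is satisfied at point 7.

rule 1 at point 7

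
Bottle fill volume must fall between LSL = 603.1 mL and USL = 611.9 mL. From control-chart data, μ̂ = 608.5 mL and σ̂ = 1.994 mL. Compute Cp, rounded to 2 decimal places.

0.74

Cp = (USL − LSL) / (6σ̂) = (611.9 − 603.1) / (6 × 1.994) = 8.8000 / 11.9640 = 0.7355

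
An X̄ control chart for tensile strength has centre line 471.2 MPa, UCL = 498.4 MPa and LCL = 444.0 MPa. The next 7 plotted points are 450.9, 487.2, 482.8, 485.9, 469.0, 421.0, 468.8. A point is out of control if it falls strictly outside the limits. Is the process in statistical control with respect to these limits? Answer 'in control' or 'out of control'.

Compare each point to [444.0, 498.4]: sample 6 = 421.0 < LCL.

out of control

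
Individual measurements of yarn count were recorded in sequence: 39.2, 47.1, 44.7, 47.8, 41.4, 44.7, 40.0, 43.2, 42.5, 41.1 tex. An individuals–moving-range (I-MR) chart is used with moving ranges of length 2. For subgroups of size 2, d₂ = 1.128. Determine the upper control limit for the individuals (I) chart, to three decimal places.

X̄ = (39.2 + 47.1 + 44.7 + 47.8 + 41.4 + 44.7 + 40.0 + 43.2 + 42.5 + 41.1) / 10 = 43.1700
Moving ranges: 7.9, 2.4, 3.1, 6.4, 3.3, 4.7, 3.2, 0.7, 1.4; M̄R̄ = 33.1000 / 9 = 3.6778
UCL = X̄ + 3·M̄R̄/d₂ = 43.1700 + 3 × 3.6778 / 1.128 = 52.9513

52.951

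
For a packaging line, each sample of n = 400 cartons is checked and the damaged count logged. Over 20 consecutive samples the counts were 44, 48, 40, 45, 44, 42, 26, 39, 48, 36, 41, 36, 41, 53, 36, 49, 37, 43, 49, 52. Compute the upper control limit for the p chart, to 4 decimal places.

p̄ = Σdᵢ / (k·n) = 849 / (20 × 400) = 0.10612
UCL = p̄ + 3·√(p̄(1−p̄)/n) = 0.10612 + 3 × √(0.10612×0.89387/400) = 0.10612 + 3 × 0.01540 = 0.15232

0.1523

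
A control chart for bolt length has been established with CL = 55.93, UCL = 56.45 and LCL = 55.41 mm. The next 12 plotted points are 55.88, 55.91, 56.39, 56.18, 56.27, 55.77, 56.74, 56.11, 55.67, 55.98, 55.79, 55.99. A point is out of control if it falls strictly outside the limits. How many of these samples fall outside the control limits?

Compare each point to [55.41, 56.45]: sample 7 = 56.74 > UCL.

1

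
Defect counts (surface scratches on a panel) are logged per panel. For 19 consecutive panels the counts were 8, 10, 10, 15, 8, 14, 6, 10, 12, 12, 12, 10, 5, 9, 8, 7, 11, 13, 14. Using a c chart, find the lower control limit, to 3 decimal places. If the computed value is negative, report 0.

c̄ = (8 + 10 + 10 + 15 + 8 + 14 + 6 + 10 + 12 + 12 + 12 + 10 + 5 + 9 + 8 + 7 + 11 + 13 + 14) / 19 = 194 / 19 = 10.2105
LCL = c̄ − 3√c̄ = 10.2105 − 3 × 3.1954 = 0.6244

0.624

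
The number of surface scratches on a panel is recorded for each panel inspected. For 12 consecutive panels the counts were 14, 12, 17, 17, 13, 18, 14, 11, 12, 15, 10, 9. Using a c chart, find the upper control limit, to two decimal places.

c̄ = (14 + 12 + 17 + 17 + 13 + 18 + 14 + 11 + 12 + 15 + 10 + 9) / 12 = 162 / 12 = 13.5000
UCL = c̄ + 3√c̄ = 13.5000 + 3 × √13.5000 = 13.5000 + 3 × 3.6742 = 24.5227

24.52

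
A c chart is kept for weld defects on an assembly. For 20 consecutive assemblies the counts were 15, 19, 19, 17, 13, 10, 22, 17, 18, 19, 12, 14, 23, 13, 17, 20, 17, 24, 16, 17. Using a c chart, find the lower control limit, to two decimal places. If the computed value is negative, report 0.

4.69

c̄ = (15 + 19 + 19 + 17 + 13 + 10 + 22 + 17 + 18 + 19 + 12 + 14 + 23 + 13 + 17 + 20 + 17 + 24 + 16 + 17) / 20 = 342 / 20 = 17.1000
LCL = c̄ − 3√c̄ = 17.1000 − 3 × 4.1352 = 4.6944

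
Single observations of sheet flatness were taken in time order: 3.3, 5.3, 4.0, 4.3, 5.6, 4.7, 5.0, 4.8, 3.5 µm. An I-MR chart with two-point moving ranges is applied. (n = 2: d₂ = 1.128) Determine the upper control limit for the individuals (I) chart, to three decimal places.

X̄ = (3.3 + 5.3 + 4.0 + 4.3 + 5.6 + 4.7 + 5.0 + 4.8 + 3.5) / 9 = 4.5000
Moving ranges: 2.0, 1.3, 0.3, 1.3, 0.9, 0.3, 0.2, 1.3; M̄R̄ = 7.6000 / 8 = 0.9500
UCL = X̄ + 3·M̄R̄/d₂ = 4.5000 + 3 × 0.9500 / 1.128 = 7.0266

7.027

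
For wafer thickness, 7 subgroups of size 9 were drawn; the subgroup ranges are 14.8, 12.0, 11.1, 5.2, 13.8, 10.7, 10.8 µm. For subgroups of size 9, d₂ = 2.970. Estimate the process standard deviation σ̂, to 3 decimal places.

3.771

R̄ = (14.8 + 12.0 + 11.1 + 5.2 + 13.8 + 10.7 + 10.8) / 7 = 11.2000
σ̂ = R̄ / d₂ = 11.2000 / 2.970 = 3.7710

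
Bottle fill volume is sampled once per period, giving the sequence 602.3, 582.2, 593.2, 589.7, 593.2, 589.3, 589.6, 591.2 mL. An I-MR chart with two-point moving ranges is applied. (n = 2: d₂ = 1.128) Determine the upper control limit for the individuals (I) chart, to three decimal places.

X̄ = (602.3 + 582.2 + 593.2 + 589.7 + 593.2 + 589.3 + 589.6 + 591.2) / 8 = 591.3375
Moving ranges: 20.1, 11.0, 3.5, 3.5, 3.9, 0.3, 1.6; M̄R̄ = 43.9000 / 7 = 6.2714
UCL = X̄ + 3·M̄R̄/d₂ = 591.3375 + 3 × 6.2714 / 1.128 = 608.0168

608.017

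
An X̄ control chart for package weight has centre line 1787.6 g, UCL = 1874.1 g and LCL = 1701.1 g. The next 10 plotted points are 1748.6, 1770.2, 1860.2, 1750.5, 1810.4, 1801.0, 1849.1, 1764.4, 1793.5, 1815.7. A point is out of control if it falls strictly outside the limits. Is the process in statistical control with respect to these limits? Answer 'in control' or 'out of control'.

in control

All 10 points lie within [1701.1, 1874.1].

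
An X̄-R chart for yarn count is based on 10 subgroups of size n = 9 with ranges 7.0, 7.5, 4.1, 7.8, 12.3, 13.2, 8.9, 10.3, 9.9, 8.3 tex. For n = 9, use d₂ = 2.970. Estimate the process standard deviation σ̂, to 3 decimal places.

R̄ = (7.0 + 7.5 + 4.1 + 7.8 + 12.3 + 13.2 + 8.9 + 10.3 + 9.9 + 8.3) / 10 = 8.9300
σ̂ = R̄ / d₂ = 8.9300 / 2.970 = 3.0067

3.007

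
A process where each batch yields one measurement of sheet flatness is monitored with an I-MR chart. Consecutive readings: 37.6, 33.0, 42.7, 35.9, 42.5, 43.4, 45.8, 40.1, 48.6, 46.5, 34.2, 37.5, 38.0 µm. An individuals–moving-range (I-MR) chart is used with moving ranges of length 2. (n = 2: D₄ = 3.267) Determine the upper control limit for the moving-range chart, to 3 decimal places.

Moving ranges: 4.6, 9.7, 6.8, 6.6, 0.9, 2.4, 5.7, 8.5, 2.1, 12.3, 3.3, 0.5; M̄R̄ = 63.4000 / 12 = 5.2833
UCL_MR = D₄·M̄R̄ = 3.267 × 5.2833 = 17.2606

17.261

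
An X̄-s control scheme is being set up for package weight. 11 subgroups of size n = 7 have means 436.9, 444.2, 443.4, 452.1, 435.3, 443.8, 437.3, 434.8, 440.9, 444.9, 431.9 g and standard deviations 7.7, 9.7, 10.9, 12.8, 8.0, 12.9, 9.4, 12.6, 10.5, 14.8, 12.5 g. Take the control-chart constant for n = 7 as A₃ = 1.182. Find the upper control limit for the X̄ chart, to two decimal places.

453.59

X̄̄ = (436.9 + 444.2 + 443.4 + 452.1 + 435.3 + 443.8 + 437.3 + 434.8 + 440.9 + 444.9 + 431.9) / 11 = 440.5000
s̄ = (7.7 + 9.7 + 10.9 + 12.8 + 8.0 + 12.9 + 9.4 + 12.6 + 10.5 + 14.8 + 12.5) / 11 = 11.0727
UCL = X̄̄ + A₃·s̄ = 440.5000 + 1.182 × 11.0727 = 453.5880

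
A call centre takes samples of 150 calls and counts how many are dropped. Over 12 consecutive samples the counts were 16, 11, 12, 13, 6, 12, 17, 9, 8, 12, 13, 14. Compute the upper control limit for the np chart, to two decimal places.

21.85

p̄ = Σdᵢ / (k·n) = 143 / (12 × 150) = 0.07944
UCL = np̄ + 3·√(np̄(1−p̄)) = 11.9167 + 3 × √(11.9167×0.92056) = 11.9167 + 3 × 3.3121 = 21.8529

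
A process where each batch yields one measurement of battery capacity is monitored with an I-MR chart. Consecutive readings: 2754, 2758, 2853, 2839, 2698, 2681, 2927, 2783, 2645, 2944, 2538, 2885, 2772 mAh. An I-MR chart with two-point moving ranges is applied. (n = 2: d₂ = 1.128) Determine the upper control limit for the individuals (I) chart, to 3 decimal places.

X̄ = (2754 + 2758 + 2853 + 2839 + 2698 + 2681 + 2927 + 2783 + 2645 + 2944 + 2538 + 2885 + 2772) / 13 = 2775.1538
Moving ranges: 4, 95, 14, 141, 17, 246, 144, 138, 299, 406, 347, 113; M̄R̄ = 1964.0000 / 12 = 163.6667
UCL = X̄ + 3·M̄R̄/d₂ = 2775.1538 + 3 × 163.6667 / 1.128 = 3210.4375

3210.438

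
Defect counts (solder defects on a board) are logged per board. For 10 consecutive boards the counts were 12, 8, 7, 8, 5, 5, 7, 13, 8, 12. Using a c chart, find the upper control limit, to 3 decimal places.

17.246

c̄ = (12 + 8 + 7 + 8 + 5 + 5 + 7 + 13 + 8 + 12) / 10 = 85 / 10 = 8.5000
UCL = c̄ + 3√c̄ = 8.5000 + 3 × √8.5000 = 8.5000 + 3 × 2.9155 = 17.2464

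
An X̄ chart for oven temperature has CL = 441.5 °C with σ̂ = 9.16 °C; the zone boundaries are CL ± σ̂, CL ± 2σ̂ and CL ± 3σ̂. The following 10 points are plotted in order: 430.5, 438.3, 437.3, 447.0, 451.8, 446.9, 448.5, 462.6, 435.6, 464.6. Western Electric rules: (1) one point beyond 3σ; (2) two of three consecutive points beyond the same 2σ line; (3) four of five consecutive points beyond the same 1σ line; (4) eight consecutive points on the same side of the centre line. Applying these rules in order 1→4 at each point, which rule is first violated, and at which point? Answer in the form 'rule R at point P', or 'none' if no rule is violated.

rule 2 at point 10

Zone of each point (C = within 1σ̂, B = 1σ̂–2σ̂, A = 2σ̂–3σ̂, * = beyond 3σ̂; sign = side of CL): 1:-B, 2:-C, 3:-C, 4:+C, 5:+B, 6:+C, 7:+C, 8:+A, 9:-C, 10:+A
Rule 2 (two of three consecutive points beyond the same 2σ limit) is satisfied at point 10.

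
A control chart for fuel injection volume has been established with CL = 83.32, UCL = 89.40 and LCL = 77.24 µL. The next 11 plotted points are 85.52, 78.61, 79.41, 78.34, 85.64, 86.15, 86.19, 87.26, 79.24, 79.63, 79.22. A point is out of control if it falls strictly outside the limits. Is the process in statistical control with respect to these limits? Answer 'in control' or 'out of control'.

in control

All 11 points lie within [77.24, 89.40].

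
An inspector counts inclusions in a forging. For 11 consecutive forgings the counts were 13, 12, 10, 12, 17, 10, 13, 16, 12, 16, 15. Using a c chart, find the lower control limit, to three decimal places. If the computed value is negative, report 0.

2.343

c̄ = (13 + 12 + 10 + 12 + 17 + 10 + 13 + 16 + 12 + 16 + 15) / 11 = 146 / 11 = 13.2727
LCL = c̄ − 3√c̄ = 13.2727 − 3 × 3.6432 = 2.3432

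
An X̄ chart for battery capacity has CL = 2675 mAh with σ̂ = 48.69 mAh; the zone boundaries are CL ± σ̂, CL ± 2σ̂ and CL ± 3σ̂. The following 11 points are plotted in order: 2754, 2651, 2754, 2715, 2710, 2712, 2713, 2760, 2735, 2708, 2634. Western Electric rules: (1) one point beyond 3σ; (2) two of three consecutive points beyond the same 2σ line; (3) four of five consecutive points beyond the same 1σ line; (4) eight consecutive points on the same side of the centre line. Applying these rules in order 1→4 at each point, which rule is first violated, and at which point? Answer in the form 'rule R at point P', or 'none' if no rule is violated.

rule 4 at point 10

Zone of each point (C = within 1σ̂, B = 1σ̂–2σ̂, A = 2σ̂–3σ̂, * = beyond 3σ̂; sign = side of CL): 1:+B, 2:-C, 3:+B, 4:+C, 5:+C, 6:+C, 7:+C, 8:+B, 9:+B, 10:+C, 11:-C
Rule 4 (eight consecutive points on the same side of the centre line) is satisfied at point 10.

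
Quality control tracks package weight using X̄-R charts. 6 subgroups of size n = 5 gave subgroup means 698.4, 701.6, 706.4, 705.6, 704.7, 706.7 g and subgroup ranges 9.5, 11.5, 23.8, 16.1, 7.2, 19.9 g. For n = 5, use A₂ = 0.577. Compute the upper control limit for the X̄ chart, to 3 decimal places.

X̄̄ = (698.4 + 701.6 + 706.4 + 705.6 + 704.7 + 706.7) / 6 = 4223.4000 / 6 = 703.9000
R̄ = (9.5 + 11.5 + 23.8 + 16.1 + 7.2 + 19.9) / 6 = 88.0000 / 6 = 14.6667
UCL = X̄̄ + A₂·R̄ = 703.9000 + 0.577 × 14.6667 = 712.3627

712.363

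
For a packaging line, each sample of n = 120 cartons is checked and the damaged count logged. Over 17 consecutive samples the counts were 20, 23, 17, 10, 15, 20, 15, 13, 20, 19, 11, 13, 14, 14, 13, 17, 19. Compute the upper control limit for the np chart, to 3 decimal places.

27.248

p̄ = Σdᵢ / (k·n) = 273 / (17 × 120) = 0.13382
UCL = np̄ + 3·√(np̄(1−p̄)) = 16.0588 + 3 × √(16.0588×0.86618) = 16.0588 + 3 × 3.7296 = 27.2476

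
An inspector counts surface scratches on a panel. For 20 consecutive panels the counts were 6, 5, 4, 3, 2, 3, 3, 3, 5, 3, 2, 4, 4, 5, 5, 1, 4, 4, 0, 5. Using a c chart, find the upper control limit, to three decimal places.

9.202

c̄ = (6 + 5 + 4 + 3 + 2 + 3 + 3 + 3 + 5 + 3 + 2 + 4 + 4 + 5 + 5 + 1 + 4 + 4 + 0 + 5) / 20 = 71 / 20 = 3.5500
UCL = c̄ + 3√c̄ = 3.5500 + 3 × √3.5500 = 3.5500 + 3 × 1.8841 = 9.2024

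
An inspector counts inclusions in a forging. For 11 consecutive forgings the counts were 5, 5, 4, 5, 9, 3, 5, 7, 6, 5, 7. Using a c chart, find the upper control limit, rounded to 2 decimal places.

c̄ = (5 + 5 + 4 + 5 + 9 + 3 + 5 + 7 + 6 + 5 + 7) / 11 = 61 / 11 = 5.5455
UCL = c̄ + 3√c̄ = 5.5455 + 3 × √5.5455 = 5.5455 + 3 × 2.3549 = 12.6101

12.61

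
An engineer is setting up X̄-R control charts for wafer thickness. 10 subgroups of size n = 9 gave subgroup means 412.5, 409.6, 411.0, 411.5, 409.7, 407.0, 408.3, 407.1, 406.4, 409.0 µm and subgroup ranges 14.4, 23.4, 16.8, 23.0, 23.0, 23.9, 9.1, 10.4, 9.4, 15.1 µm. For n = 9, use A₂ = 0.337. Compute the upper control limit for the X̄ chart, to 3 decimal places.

X̄̄ = (412.5 + 409.6 + 411.0 + 411.5 + 409.7 + 407.0 + 408.3 + 407.1 + 406.4 + 409.0) / 10 = 4092.1000 / 10 = 409.2100
R̄ = (14.4 + 23.4 + 16.8 + 23.0 + 23.0 + 23.9 + 9.1 + 10.4 + 9.4 + 15.1) / 10 = 168.5000 / 10 = 16.8500
UCL = X̄̄ + A₂·R̄ = 409.2100 + 0.337 × 16.8500 = 414.8884

414.888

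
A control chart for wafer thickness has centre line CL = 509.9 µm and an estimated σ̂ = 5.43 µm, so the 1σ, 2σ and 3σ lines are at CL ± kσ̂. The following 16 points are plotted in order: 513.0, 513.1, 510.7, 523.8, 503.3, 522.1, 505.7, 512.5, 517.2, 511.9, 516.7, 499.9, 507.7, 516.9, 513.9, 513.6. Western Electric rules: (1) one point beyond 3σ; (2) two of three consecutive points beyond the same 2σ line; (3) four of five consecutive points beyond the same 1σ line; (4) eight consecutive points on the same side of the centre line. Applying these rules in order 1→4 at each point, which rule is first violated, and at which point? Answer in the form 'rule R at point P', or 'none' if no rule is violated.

rule 2 at point 6

Zone of each point (C = within 1σ̂, B = 1σ̂–2σ̂, A = 2σ̂–3σ̂, * = beyond 3σ̂; sign = side of CL): 1:+C, 2:+C, 3:+C, 4:+A, 5:-B, 6:+A, 7:-C, 8:+C, 9:+B, 10:+C, 11:+B, 12:-B, 13:-C, 14:+B, 15:+C, 16:+C
Rule 2 (two of three consecutive points beyond the same 2σ limit) is satisfied at point 6.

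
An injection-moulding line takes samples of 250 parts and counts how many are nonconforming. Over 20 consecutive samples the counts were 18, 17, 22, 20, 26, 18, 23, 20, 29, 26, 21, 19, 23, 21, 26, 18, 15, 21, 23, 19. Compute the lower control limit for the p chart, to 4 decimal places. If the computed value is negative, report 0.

0.0321

p̄ = Σdᵢ / (k·n) = 425 / (20 × 250) = 0.08500
LCL = p̄ − 3·√(p̄(1−p̄)/n) = 0.08500 − 3 × 0.01764 = 0.03209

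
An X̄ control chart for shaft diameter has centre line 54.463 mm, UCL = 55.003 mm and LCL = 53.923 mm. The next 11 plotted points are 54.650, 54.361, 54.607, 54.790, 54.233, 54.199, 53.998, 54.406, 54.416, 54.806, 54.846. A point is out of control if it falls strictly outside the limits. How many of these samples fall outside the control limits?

All 11 points lie within [53.923, 55.003].

0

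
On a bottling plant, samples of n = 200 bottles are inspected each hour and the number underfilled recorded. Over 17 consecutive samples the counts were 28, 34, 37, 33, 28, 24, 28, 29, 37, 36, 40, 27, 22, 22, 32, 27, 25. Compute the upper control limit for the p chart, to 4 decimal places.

p̄ = Σdᵢ / (k·n) = 509 / (17 × 200) = 0.14971
UCL = p̄ + 3·√(p̄(1−p̄)/n) = 0.14971 + 3 × √(0.14971×0.85029/200) = 0.14971 + 3 × 0.02523 = 0.22539

0.2254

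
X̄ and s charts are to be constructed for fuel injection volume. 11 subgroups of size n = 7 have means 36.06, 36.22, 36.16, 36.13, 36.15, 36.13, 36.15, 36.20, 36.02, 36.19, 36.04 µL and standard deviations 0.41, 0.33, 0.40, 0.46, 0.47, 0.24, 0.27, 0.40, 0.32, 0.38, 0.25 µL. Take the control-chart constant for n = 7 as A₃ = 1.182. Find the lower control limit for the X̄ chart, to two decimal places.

X̄̄ = (36.06 + 36.22 + 36.16 + 36.13 + 36.15 + 36.13 + 36.15 + 36.20 + 36.02 + 36.19 + 36.04) / 11 = 36.1318
s̄ = (0.41 + 0.33 + 0.40 + 0.46 + 0.47 + 0.24 + 0.27 + 0.40 + 0.32 + 0.38 + 0.25) / 11 = 0.3573
LCL = X̄̄ − A₃·s̄ = 36.1318 − 1.182 × 0.3573 = 35.7095

35.71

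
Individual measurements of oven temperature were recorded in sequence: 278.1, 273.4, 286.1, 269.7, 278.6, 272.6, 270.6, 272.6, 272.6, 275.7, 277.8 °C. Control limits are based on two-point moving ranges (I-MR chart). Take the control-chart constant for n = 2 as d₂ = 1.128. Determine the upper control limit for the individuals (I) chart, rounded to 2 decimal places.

X̄ = (278.1 + 273.4 + 286.1 + 269.7 + 278.6 + 272.6 + 270.6 + 272.6 + 272.6 + 275.7 + 277.8) / 11 = 275.2545
Moving ranges: 4.7, 12.7, 16.4, 8.9, 6.0, 2.0, 2.0, 0.0, 3.1, 2.1; M̄R̄ = 57.9000 / 10 = 5.7900
UCL = X̄ + 3·M̄R̄/d₂ = 275.2545 + 3 × 5.7900 / 1.128 = 290.6535

290.65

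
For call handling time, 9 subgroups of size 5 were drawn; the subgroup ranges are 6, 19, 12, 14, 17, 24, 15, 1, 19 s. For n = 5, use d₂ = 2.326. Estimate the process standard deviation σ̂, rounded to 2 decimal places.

6.07

R̄ = (6 + 19 + 12 + 14 + 17 + 24 + 15 + 1 + 19) / 9 = 14.1111
σ̂ = R̄ / d₂ = 14.1111 / 2.326 = 6.0667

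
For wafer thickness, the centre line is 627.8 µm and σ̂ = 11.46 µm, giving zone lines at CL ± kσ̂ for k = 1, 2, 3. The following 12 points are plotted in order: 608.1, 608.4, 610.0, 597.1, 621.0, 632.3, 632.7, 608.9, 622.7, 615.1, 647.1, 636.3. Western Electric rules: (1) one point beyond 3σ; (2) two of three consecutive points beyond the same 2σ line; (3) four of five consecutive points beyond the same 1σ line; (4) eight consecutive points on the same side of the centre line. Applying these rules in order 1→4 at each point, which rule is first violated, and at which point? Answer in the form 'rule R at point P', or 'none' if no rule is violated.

Zone of each point (C = within 1σ̂, B = 1σ̂–2σ̂, A = 2σ̂–3σ̂, * = beyond 3σ̂; sign = side of CL): 1:-B, 2:-B, 3:-B, 4:-A, 5:-C, 6:+C, 7:+C, 8:-B, 9:-C, 10:-B, 11:+B, 12:+C
Rule 3 (four of five consecutive points beyond the same 1σ limit) is satisfied at point 4.

rule 3 at point 4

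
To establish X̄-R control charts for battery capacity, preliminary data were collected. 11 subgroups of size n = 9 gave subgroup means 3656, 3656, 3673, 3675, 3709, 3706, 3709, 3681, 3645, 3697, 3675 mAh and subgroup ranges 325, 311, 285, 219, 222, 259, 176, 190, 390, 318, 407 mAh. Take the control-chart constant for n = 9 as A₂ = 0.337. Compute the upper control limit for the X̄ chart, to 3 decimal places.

3775.216

X̄̄ = (3656 + 3656 + 3673 + 3675 + 3709 + 3706 + 3709 + 3681 + 3645 + 3697 + 3675) / 11 = 40482.0000 / 11 = 3680.1818
R̄ = (325 + 311 + 285 + 219 + 222 + 259 + 176 + 190 + 390 + 318 + 407) / 11 = 3102.0000 / 11 = 282.0000
UCL = X̄̄ + A₂·R̄ = 3680.1818 + 0.337 × 282.0000 = 3775.2158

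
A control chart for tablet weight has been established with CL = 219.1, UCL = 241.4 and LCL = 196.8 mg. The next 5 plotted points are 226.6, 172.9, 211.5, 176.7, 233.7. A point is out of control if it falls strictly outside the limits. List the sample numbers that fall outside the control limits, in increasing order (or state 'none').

Compare each point to [196.8, 241.4]: sample 2 = 172.9 < LCL; sample 4 = 176.7 < LCL.

2, 4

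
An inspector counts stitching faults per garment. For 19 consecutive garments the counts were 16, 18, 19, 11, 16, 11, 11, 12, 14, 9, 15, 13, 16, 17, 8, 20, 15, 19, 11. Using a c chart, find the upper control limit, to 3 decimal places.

c̄ = (16 + 18 + 19 + 11 + 16 + 11 + 11 + 12 + 14 + 9 + 15 + 13 + 16 + 17 + 8 + 20 + 15 + 19 + 11) / 19 = 271 / 19 = 14.2632
UCL = c̄ + 3√c̄ = 14.2632 + 3 × √14.2632 = 14.2632 + 3 × 3.7767 = 25.5931

25.593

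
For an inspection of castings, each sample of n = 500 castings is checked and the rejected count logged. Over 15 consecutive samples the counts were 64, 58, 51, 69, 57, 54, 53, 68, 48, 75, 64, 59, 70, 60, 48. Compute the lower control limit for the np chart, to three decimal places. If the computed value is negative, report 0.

38.089

p̄ = Σdᵢ / (k·n) = 898 / (15 × 500) = 0.11973
LCL = np̄ − 3·√(np̄(1−p̄)) = 59.8667 − 3 × 7.2594 = 38.0885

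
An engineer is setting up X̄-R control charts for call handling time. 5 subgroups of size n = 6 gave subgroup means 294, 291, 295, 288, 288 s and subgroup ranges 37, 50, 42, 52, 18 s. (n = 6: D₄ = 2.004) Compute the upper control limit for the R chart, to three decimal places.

R̄ = (37 + 50 + 42 + 52 + 18) / 5 = 199.0000 / 5 = 39.8000
UCL_R = D₄·R̄ = 2.004 × 39.8000 = 79.7592

79.759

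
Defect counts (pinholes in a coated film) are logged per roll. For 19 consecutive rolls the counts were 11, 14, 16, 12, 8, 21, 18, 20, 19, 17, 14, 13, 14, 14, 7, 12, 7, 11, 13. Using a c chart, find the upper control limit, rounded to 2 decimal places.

24.86

c̄ = (11 + 14 + 16 + 12 + 8 + 21 + 18 + 20 + 19 + 17 + 14 + 13 + 14 + 14 + 7 + 12 + 7 + 11 + 13) / 19 = 261 / 19 = 13.7368
UCL = c̄ + 3√c̄ = 13.7368 + 3 × √13.7368 = 13.7368 + 3 × 3.7063 = 24.8558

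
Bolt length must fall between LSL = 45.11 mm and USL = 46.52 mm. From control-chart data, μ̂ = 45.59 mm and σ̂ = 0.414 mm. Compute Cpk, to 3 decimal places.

0.386

Cpu = (USL − μ̂) / (3σ̂) = (46.52 − 45.59) / (3 × 0.414) = 0.7488; Cpl = (μ̂ − LSL) / (3σ̂) = (45.59 − 45.11) / (3 × 0.414) = 0.3865; Cpk = min(Cpu, Cpl) = 0.3865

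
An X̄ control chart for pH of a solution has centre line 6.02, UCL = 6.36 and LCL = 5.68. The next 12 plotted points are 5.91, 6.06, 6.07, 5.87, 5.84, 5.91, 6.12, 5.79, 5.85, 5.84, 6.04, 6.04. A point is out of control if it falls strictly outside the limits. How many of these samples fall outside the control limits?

0

All 12 points lie within [5.68, 6.36].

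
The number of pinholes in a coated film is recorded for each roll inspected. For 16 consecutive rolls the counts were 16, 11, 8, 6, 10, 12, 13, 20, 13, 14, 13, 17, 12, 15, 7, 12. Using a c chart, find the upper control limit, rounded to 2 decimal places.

23.02

c̄ = (16 + 11 + 8 + 6 + 10 + 12 + 13 + 20 + 13 + 14 + 13 + 17 + 12 + 15 + 7 + 12) / 16 = 199 / 16 = 12.4375
UCL = c̄ + 3√c̄ = 12.4375 + 3 × √12.4375 = 12.4375 + 3 × 3.5267 = 23.0176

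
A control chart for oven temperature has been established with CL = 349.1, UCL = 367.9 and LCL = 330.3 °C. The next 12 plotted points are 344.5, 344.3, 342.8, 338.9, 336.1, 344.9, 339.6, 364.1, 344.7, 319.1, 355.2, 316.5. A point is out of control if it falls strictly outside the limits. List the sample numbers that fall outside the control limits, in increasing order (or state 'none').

Compare each point to [330.3, 367.9]: sample 10 = 319.1 < LCL; sample 12 = 316.5 < LCL.

10, 12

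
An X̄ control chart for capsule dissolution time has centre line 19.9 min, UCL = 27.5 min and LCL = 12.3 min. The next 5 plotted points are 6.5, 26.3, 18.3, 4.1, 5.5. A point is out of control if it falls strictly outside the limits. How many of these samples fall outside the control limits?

3

Compare each point to [12.3, 27.5]: sample 1 = 6.5 < LCL; sample 4 = 4.1 < LCL; sample 5 = 5.5 < LCL.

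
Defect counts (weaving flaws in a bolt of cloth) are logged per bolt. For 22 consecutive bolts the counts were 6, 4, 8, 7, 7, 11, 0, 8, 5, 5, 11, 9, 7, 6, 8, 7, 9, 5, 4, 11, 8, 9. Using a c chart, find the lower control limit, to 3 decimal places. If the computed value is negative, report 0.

c̄ = (6 + 4 + 8 + 7 + 7 + 11 + 0 + 8 + 5 + 5 + 11 + 9 + 7 + 6 + 8 + 7 + 9 + 5 + 4 + 11 + 8 + 9) / 22 = 155 / 22 = 7.0455
LCL = c̄ − 3√c̄ = 7.0455 − 3 × 2.6543 = -0.9175 → 0 (cannot be negative)

0.000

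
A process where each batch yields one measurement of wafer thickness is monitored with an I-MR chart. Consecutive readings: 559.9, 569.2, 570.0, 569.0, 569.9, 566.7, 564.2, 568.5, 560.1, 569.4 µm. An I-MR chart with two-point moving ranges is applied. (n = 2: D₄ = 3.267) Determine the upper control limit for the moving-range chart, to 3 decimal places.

Moving ranges: 9.3, 0.8, 1.0, 0.9, 3.2, 2.5, 4.3, 8.4, 9.3; M̄R̄ = 39.7000 / 9 = 4.4111
UCL_MR = D₄·M̄R̄ = 3.267 × 4.4111 = 14.4111

14.411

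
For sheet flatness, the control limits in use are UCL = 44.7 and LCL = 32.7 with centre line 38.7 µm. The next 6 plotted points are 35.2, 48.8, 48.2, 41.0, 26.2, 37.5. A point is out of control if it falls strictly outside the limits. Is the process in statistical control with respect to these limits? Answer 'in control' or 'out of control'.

Compare each point to [32.7, 44.7]: sample 2 = 48.8 > UCL; sample 3 = 48.2 > UCL; sample 5 = 26.2 < LCL.

out of control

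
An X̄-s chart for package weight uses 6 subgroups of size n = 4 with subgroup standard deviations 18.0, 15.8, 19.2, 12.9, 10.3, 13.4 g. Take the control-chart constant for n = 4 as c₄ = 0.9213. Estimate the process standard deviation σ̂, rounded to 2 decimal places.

16.21

s̄ = (18.0 + 15.8 + 19.2 + 12.9 + 10.3 + 13.4) / 6 = 14.9333
σ̂ = s̄ / c₄ = 14.9333 / 0.9213 = 16.2090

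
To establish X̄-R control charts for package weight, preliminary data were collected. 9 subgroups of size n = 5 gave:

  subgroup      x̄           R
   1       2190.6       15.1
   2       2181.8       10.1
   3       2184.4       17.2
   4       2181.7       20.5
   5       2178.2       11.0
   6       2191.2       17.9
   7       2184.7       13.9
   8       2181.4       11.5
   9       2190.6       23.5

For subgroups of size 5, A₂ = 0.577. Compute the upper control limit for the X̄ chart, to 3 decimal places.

X̄̄ = (2190.6 + 2181.8 + 2184.4 + 2181.7 + 2178.2 + 2191.2 + 2184.7 + 2181.4 + 2190.6) / 9 = 19664.6000 / 9 = 2184.9556
R̄ = (15.1 + 10.1 + 17.2 + 20.5 + 11.0 + 17.9 + 13.9 + 11.5 + 23.5) / 9 = 140.7000 / 9 = 15.6333
UCL = X̄̄ + A₂·R̄ = 2184.9556 + 0.577 × 15.6333 = 2193.9760

2193.976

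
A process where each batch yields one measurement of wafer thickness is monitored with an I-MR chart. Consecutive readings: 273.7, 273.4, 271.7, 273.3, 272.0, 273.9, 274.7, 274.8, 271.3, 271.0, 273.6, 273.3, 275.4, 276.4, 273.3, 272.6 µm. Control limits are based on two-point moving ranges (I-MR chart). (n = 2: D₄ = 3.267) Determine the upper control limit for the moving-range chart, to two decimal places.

Moving ranges: 0.3, 1.7, 1.6, 1.3, 1.9, 0.8, 0.1, 3.5, 0.3, 2.6, 0.3, 2.1, 1.0, 3.1, 0.7; M̄R̄ = 21.3000 / 15 = 1.4200
UCL_MR = D₄·M̄R̄ = 3.267 × 1.4200 = 4.6391

4.64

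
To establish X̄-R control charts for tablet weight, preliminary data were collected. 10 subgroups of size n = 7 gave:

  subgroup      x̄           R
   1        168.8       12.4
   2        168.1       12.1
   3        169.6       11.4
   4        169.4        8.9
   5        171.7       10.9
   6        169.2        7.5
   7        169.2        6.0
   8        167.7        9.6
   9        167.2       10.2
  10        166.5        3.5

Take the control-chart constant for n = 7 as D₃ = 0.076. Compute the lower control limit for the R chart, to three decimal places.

0.703

R̄ = (12.4 + 12.1 + 11.4 + 8.9 + 10.9 + 7.5 + 6.0 + 9.6 + 10.2 + 3.5) / 10 = 92.5000 / 10 = 9.2500
LCL_R = D₃·R̄ = 0.076 × 9.2500 = 0.7030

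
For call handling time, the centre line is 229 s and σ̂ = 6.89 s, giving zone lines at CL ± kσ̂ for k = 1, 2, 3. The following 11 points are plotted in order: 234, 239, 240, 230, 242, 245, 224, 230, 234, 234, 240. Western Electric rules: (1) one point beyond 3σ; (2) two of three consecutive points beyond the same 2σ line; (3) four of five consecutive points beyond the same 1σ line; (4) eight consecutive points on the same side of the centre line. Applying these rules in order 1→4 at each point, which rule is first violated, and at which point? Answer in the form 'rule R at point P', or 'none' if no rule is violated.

Zone of each point (C = within 1σ̂, B = 1σ̂–2σ̂, A = 2σ̂–3σ̂, * = beyond 3σ̂; sign = side of CL): 1:+C, 2:+B, 3:+B, 4:+C, 5:+B, 6:+A, 7:-C, 8:+C, 9:+C, 10:+C, 11:+B
Rule 3 (four of five consecutive points beyond the same 1σ limit) is satisfied at point 6.

rule 3 at point 6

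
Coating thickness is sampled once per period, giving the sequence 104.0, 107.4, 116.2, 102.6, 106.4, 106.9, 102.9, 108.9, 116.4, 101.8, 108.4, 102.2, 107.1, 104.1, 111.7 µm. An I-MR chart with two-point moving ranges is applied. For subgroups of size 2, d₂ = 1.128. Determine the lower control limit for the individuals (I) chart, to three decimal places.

X̄ = (104.0 + 107.4 + 116.2 + 102.6 + 106.4 + 106.9 + 102.9 + 108.9 + 116.4 + 101.8 + 108.4 + 102.2 + 107.1 + 104.1 + 111.7) / 15 = 107.1333
Moving ranges: 3.4, 8.8, 13.6, 3.8, 0.5, 4.0, 6.0, 7.5, 14.6, 6.6, 6.2, 4.9, 3.0, 7.6; M̄R̄ = 90.5000 / 14 = 6.4643
LCL = X̄ − 3·M̄R̄/d₂ = 107.1333 − 3 × 6.4643 / 1.128 = 89.9411

89.941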